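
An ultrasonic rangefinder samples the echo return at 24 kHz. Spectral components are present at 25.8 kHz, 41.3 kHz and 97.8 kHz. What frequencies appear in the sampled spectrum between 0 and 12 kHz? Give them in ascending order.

fs/2 = 12 kHz.
25.8 kHz mod fs = 1.8 kHz.
1.8 kHz ≤ fs/2 = 12 kHz, appears at 1.8 kHz.
41.3 kHz mod fs = 17.3 kHz.
17.3 kHz > fs/2 = 12 kHz, folds to fs − 17.3 kHz = 6.7 kHz.
97.8 kHz mod fs = 1.8 kHz.
1.8 kHz ≤ fs/2 = 12 kHz, appears at 1.8 kHz.
Distinct values: {1.8 kHz, 6.7 kHz}.

1.8 kHz, 6.7 kHz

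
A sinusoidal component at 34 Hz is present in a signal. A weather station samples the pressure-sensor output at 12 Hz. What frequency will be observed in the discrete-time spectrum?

34 Hz mod fs = 10 Hz.
10 Hz > fs/2 = 6 Hz, folds to fs − 10 Hz = 2 Hz.

2 Hz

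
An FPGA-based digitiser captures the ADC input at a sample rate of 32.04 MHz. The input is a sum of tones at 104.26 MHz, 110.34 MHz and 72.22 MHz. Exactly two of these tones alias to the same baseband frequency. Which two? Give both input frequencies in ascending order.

72.22 MHz, 104.26 MHz

fs/2 = 16.02 MHz.
104.26 MHz mod fs = 8.14 MHz.
8.14 MHz ≤ fs/2 = 16.02 MHz, appears at 8.14 MHz.
110.34 MHz mod fs = 14.22 MHz.
14.22 MHz ≤ fs/2 = 16.02 MHz, appears at 14.22 MHz.
72.22 MHz mod fs = 8.14 MHz.
8.14 MHz ≤ fs/2 = 16.02 MHz, appears at 8.14 MHz.
72.22 MHz and 104.26 MHz both map to 8.14 MHz.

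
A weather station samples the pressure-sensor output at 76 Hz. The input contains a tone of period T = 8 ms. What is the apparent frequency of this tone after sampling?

27 Hz

T = 8 ms → f = 1/T = 125 Hz.
125 Hz mod fs = 49 Hz.
49 Hz > fs/2 = 38 Hz, folds to fs − 49 Hz = 27 Hz.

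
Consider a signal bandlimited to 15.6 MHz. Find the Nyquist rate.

31.2 MHz

Nyquist rate = 2 × 15.6 MHz = 31.2 MHz.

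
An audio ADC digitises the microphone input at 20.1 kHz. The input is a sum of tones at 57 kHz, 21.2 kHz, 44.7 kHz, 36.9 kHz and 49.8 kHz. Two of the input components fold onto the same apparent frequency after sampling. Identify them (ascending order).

36.9 kHz, 57 kHz

fs/2 = 10.05 kHz.
57 kHz mod fs = 16.8 kHz.
16.8 kHz > fs/2 = 10.05 kHz, folds to fs − 16.8 kHz = 3.3 kHz.
21.2 kHz mod fs = 1.1 kHz.
1.1 kHz ≤ fs/2 = 10.05 kHz, appears at 1.1 kHz.
44.7 kHz mod fs = 4.5 kHz.
4.5 kHz ≤ fs/2 = 10.05 kHz, appears at 4.5 kHz.
36.9 kHz mod fs = 16.8 kHz.
16.8 kHz > fs/2 = 10.05 kHz, folds to fs − 16.8 kHz = 3.3 kHz.
49.8 kHz mod fs = 9.6 kHz.
9.6 kHz ≤ fs/2 = 10.05 kHz, appears at 9.6 kHz.
36.9 kHz and 57 kHz both map to 3.3 kHz.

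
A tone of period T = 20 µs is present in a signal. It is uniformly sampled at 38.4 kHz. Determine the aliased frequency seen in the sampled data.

T = 20 µs → f = 1/T = 50 kHz.
50 kHz mod fs = 11.6 kHz.
11.6 kHz ≤ fs/2 = 19.2 kHz, appears at 11.6 kHz.

11.6 kHz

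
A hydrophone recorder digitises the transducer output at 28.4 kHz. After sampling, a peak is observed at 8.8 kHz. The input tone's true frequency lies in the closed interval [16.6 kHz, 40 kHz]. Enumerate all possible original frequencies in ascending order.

19.6 kHz, 37.2 kHz

Frequencies that alias to 8.8 kHz are k·fs ± 8.8 kHz for integer k ≥ 0.
k=0: 8.8 kHz.
k=1: 19.6 kHz, 37.2 kHz.
k=2: 48 kHz, 65.6 kHz.
Within [16.6 kHz, 40 kHz]: 19.6 kHz, 37.2 kHz.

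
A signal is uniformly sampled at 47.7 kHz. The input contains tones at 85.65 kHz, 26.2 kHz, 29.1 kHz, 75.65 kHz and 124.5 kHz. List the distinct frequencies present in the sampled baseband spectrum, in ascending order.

9.75 kHz, 18.6 kHz, 19.75 kHz, 21.5 kHz

fs/2 = 23.85 kHz.
85.65 kHz mod fs = 37.95 kHz.
37.95 kHz > fs/2 = 23.85 kHz, folds to fs − 37.95 kHz = 9.75 kHz.
26.2 kHz > fs/2 = 23.85 kHz, folds to fs − 26.2 kHz = 21.5 kHz.
29.1 kHz > fs/2 = 23.85 kHz, folds to fs − 29.1 kHz = 18.6 kHz.
75.65 kHz mod fs = 27.95 kHz.
27.95 kHz > fs/2 = 23.85 kHz, folds to fs − 27.95 kHz = 19.75 kHz.
124.5 kHz mod fs = 29.1 kHz.
29.1 kHz > fs/2 = 23.85 kHz, folds to fs − 29.1 kHz = 18.6 kHz.
Distinct values: {9.75 kHz, 18.6 kHz, 19.75 kHz, 21.5 kHz}.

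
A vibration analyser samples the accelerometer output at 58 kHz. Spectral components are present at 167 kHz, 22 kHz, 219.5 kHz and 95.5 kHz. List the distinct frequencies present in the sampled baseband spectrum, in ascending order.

7 kHz, 12.5 kHz, 20.5 kHz, 22 kHz

fs/2 = 29 kHz.
167 kHz mod fs = 51 kHz.
51 kHz > fs/2 = 29 kHz, folds to fs − 51 kHz = 7 kHz.
22 kHz ≤ fs/2 = 29 kHz, passes unchanged.
219.5 kHz mod fs = 45.5 kHz.
45.5 kHz > fs/2 = 29 kHz, folds to fs − 45.5 kHz = 12.5 kHz.
95.5 kHz mod fs = 37.5 kHz.
37.5 kHz > fs/2 = 29 kHz, folds to fs − 37.5 kHz = 20.5 kHz.
Distinct values: {7 kHz, 12.5 kHz, 20.5 kHz, 22 kHz}.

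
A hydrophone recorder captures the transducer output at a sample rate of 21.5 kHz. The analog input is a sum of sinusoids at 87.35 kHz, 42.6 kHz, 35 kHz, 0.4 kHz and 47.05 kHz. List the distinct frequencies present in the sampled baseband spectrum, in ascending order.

0.4 kHz, 1.35 kHz, 4.05 kHz, 8 kHz

fs/2 = 10.75 kHz.
87.35 kHz mod fs = 1.35 kHz.
1.35 kHz ≤ fs/2 = 10.75 kHz, appears at 1.35 kHz.
42.6 kHz mod fs = 21.1 kHz.
21.1 kHz > fs/2 = 10.75 kHz, folds to fs − 21.1 kHz = 0.4 kHz.
35 kHz mod fs = 13.5 kHz.
13.5 kHz > fs/2 = 10.75 kHz, folds to fs − 13.5 kHz = 8 kHz.
0.4 kHz ≤ fs/2 = 10.75 kHz, passes unchanged.
47.05 kHz mod fs = 4.05 kHz.
4.05 kHz ≤ fs/2 = 10.75 kHz, appears at 4.05 kHz.
Distinct values: {0.4 kHz, 1.35 kHz, 4.05 kHz, 8 kHz}.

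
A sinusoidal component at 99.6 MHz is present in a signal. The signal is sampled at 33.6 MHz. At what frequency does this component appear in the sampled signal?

1.2 MHz

99.6 MHz mod fs = 32.4 MHz.
32.4 MHz > fs/2 = 16.8 MHz, folds to fs − 32.4 MHz = 1.2 MHz.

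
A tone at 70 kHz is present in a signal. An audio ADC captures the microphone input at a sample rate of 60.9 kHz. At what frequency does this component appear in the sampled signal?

70 kHz mod fs = 9.1 kHz.
9.1 kHz ≤ fs/2 = 30.45 kHz, appears at 9.1 kHz.

9.1 kHz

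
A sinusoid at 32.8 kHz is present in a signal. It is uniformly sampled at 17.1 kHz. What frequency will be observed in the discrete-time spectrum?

1.4 kHz

32.8 kHz mod fs = 15.7 kHz.
15.7 kHz > fs/2 = 8.55 kHz, folds to fs − 15.7 kHz = 1.4 kHz.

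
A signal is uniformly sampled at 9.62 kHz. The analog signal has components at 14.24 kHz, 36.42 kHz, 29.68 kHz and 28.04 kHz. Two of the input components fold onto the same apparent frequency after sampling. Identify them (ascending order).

28.04 kHz, 29.68 kHz

fs/2 = 4.81 kHz.
14.24 kHz mod fs = 4.62 kHz.
4.62 kHz ≤ fs/2 = 4.81 kHz, appears at 4.62 kHz.
36.42 kHz mod fs = 7.56 kHz.
7.56 kHz > fs/2 = 4.81 kHz, folds to fs − 7.56 kHz = 2.06 kHz.
29.68 kHz mod fs = 0.82 kHz.
0.82 kHz ≤ fs/2 = 4.81 kHz, appears at 0.82 kHz.
28.04 kHz mod fs = 8.8 kHz.
8.8 kHz > fs/2 = 4.81 kHz, folds to fs − 8.8 kHz = 0.82 kHz.
28.04 kHz and 29.68 kHz both map to 0.82 kHz.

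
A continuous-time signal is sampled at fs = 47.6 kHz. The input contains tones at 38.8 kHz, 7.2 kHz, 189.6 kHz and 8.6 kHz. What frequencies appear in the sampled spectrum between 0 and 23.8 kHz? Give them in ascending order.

0.8 kHz, 7.2 kHz, 8.6 kHz, 8.8 kHz

fs/2 = 23.8 kHz.
38.8 kHz > fs/2 = 23.8 kHz, folds to fs − 38.8 kHz = 8.8 kHz.
7.2 kHz ≤ fs/2 = 23.8 kHz, passes unchanged.
189.6 kHz mod fs = 46.8 kHz.
46.8 kHz > fs/2 = 23.8 kHz, folds to fs − 46.8 kHz = 0.8 kHz.
8.6 kHz ≤ fs/2 = 23.8 kHz, passes unchanged.
Distinct values: {0.8 kHz, 7.2 kHz, 8.6 kHz, 8.8 kHz}.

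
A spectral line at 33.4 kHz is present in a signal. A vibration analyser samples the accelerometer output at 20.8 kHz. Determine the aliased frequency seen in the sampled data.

8.2 kHz

33.4 kHz mod fs = 12.6 kHz.
12.6 kHz > fs/2 = 10.4 kHz, folds to fs − 12.6 kHz = 8.2 kHz.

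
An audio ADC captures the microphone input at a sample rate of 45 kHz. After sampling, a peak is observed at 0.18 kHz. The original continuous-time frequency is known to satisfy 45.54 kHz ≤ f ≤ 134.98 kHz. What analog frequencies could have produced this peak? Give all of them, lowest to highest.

89.82 kHz, 90.18 kHz, 134.82 kHz

Frequencies that alias to 0.18 kHz are k·fs ± 0.18 kHz for integer k ≥ 0.
k=0: 0.18 kHz.
k=1: 44.82 kHz, 45.18 kHz.
k=2: 89.82 kHz, 90.18 kHz.
k=3: 134.82 kHz, 135.18 kHz.
k=4: 179.82 kHz, 180.18 kHz.
Within [45.54 kHz, 134.98 kHz]: 89.82 kHz, 90.18 kHz, 134.82 kHz.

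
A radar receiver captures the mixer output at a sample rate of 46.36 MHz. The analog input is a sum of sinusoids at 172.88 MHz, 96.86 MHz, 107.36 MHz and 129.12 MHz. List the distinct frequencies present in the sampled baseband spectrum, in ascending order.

fs/2 = 23.18 MHz.
172.88 MHz mod fs = 33.8 MHz.
33.8 MHz > fs/2 = 23.18 MHz, folds to fs − 33.8 MHz = 12.56 MHz.
96.86 MHz mod fs = 4.14 MHz.
4.14 MHz ≤ fs/2 = 23.18 MHz, appears at 4.14 MHz.
107.36 MHz mod fs = 14.64 MHz.
14.64 MHz ≤ fs/2 = 23.18 MHz, appears at 14.64 MHz.
129.12 MHz mod fs = 36.4 MHz.
36.4 MHz > fs/2 = 23.18 MHz, folds to fs − 36.4 MHz = 9.96 MHz.
Distinct values: {4.14 MHz, 9.96 MHz, 12.56 MHz, 14.64 MHz}.

4.14 MHz, 9.96 MHz, 12.56 MHz, 14.64 MHz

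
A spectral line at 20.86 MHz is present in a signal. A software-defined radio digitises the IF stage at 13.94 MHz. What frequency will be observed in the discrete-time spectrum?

20.86 MHz mod fs = 6.92 MHz.
6.92 MHz ≤ fs/2 = 6.97 MHz, appears at 6.92 MHz.

6.92 MHz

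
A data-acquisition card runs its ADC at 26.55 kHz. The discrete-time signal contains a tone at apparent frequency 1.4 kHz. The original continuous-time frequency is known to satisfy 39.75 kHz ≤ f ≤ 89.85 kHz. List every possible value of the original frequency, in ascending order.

Frequencies that alias to 1.4 kHz are k·fs ± 1.4 kHz for integer k ≥ 0.
k=0: 1.4 kHz.
k=1: 25.15 kHz, 27.95 kHz.
k=2: 51.7 kHz, 54.5 kHz.
k=3: 78.25 kHz, 81.05 kHz.
k=4: 104.8 kHz, 107.6 kHz.
Within [39.75 kHz, 89.85 kHz]: 51.7 kHz, 54.5 kHz, 78.25 kHz, 81.05 kHz.

51.7 kHz, 54.5 kHz, 78.25 kHz, 81.05 kHz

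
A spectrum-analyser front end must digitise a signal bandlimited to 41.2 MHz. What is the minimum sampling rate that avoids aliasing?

82.4 MHz

Nyquist rate = 2 × 41.2 MHz = 82.4 MHz.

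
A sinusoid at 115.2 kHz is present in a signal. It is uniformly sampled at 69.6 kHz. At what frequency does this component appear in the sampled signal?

115.2 kHz mod fs = 45.6 kHz.
45.6 kHz > fs/2 = 34.8 kHz, folds to fs − 45.6 kHz = 24 kHz.

24 kHz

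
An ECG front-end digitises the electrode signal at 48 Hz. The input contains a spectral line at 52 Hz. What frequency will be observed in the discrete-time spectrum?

4 Hz

52 Hz mod fs = 4 Hz.
4 Hz ≤ fs/2 = 24 Hz, appears at 4 Hz.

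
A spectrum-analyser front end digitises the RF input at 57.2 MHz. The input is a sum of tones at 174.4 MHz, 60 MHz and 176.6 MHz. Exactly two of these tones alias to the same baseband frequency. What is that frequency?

2.8 MHz

fs/2 = 28.6 MHz.
174.4 MHz mod fs = 2.8 MHz.
2.8 MHz ≤ fs/2 = 28.6 MHz, appears at 2.8 MHz.
60 MHz mod fs = 2.8 MHz.
2.8 MHz ≤ fs/2 = 28.6 MHz, appears at 2.8 MHz.
176.6 MHz mod fs = 5 MHz.
5 MHz ≤ fs/2 = 28.6 MHz, appears at 5 MHz.
60 MHz and 174.4 MHz both map to 2.8 MHz.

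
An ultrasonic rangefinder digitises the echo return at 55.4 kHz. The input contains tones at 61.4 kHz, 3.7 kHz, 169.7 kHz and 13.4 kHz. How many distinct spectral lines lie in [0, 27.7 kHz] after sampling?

4

fs/2 = 27.7 kHz.
61.4 kHz mod fs = 6 kHz.
6 kHz ≤ fs/2 = 27.7 kHz, appears at 6 kHz.
3.7 kHz ≤ fs/2 = 27.7 kHz, passes unchanged.
169.7 kHz mod fs = 3.5 kHz.
3.5 kHz ≤ fs/2 = 27.7 kHz, appears at 3.5 kHz.
13.4 kHz ≤ fs/2 = 27.7 kHz, passes unchanged.
Distinct values: {3.5 kHz, 3.7 kHz, 6 kHz, 13.4 kHz} → 4.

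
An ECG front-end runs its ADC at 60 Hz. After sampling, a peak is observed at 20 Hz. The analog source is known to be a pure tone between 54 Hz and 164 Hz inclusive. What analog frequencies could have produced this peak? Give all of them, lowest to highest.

80 Hz, 100 Hz, 140 Hz, 160 Hz

Frequencies that alias to 20 Hz are k·fs ± 20 Hz for integer k ≥ 0.
k=0: 20 Hz.
k=1: 40 Hz, 80 Hz.
k=2: 100 Hz, 140 Hz.
k=3: 160 Hz, 200 Hz.
k=4: 220 Hz, 260 Hz.
Within [54 Hz, 164 Hz]: 80 Hz, 100 Hz, 140 Hz, 160 Hz.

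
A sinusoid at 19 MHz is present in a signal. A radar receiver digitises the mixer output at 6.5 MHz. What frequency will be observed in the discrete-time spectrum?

19 MHz mod fs = 6 MHz.
6 MHz > fs/2 = 3.25 MHz, folds to fs − 6 MHz = 0.5 MHz.

0.5 MHz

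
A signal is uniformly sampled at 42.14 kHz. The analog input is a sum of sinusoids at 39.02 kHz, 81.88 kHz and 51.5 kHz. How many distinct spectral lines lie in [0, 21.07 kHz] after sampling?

fs/2 = 21.07 kHz.
39.02 kHz > fs/2 = 21.07 kHz, folds to fs − 39.02 kHz = 3.12 kHz.
81.88 kHz mod fs = 39.74 kHz.
39.74 kHz > fs/2 = 21.07 kHz, folds to fs − 39.74 kHz = 2.4 kHz.
51.5 kHz mod fs = 9.36 kHz.
9.36 kHz ≤ fs/2 = 21.07 kHz, appears at 9.36 kHz.
Distinct values: {2.4 kHz, 3.12 kHz, 9.36 kHz} → 3.

3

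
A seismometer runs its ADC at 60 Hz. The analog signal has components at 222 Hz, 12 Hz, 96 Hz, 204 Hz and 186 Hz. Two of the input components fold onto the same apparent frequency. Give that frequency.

24 Hz

fs/2 = 30 Hz.
222 Hz mod fs = 42 Hz.
42 Hz > fs/2 = 30 Hz, folds to fs − 42 Hz = 18 Hz.
12 Hz ≤ fs/2 = 30 Hz, passes unchanged.
96 Hz mod fs = 36 Hz.
36 Hz > fs/2 = 30 Hz, folds to fs − 36 Hz = 24 Hz.
204 Hz mod fs = 24 Hz.
24 Hz ≤ fs/2 = 30 Hz, appears at 24 Hz.
186 Hz mod fs = 6 Hz.
6 Hz ≤ fs/2 = 30 Hz, appears at 6 Hz.
96 Hz and 204 Hz both map to 24 Hz.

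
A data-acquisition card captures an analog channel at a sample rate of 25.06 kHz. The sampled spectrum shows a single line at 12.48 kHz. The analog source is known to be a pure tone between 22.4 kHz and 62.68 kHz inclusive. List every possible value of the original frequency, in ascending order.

Frequencies that alias to 12.48 kHz are k·fs ± 12.48 kHz for integer k ≥ 0.
k=0: 12.48 kHz.
k=1: 12.58 kHz, 37.54 kHz.
k=2: 37.64 kHz, 62.6 kHz.
k=3: 62.7 kHz, 87.66 kHz.
Within [22.4 kHz, 62.68 kHz]: 37.54 kHz, 37.64 kHz, 62.6 kHz.

37.54 kHz, 37.64 kHz, 62.6 kHz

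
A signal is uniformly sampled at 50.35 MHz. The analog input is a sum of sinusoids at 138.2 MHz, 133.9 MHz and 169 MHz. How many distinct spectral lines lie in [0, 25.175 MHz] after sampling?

3

fs/2 = 25.175 MHz.
138.2 MHz mod fs = 37.5 MHz.
37.5 MHz > fs/2 = 25.175 MHz, folds to fs − 37.5 MHz = 12.85 MHz.
133.9 MHz mod fs = 33.2 MHz.
33.2 MHz > fs/2 = 25.175 MHz, folds to fs − 33.2 MHz = 17.15 MHz.
169 MHz mod fs = 17.95 MHz.
17.95 MHz ≤ fs/2 = 25.175 MHz, appears at 17.95 MHz.
Distinct values: {12.85 MHz, 17.15 MHz, 17.95 MHz} → 3.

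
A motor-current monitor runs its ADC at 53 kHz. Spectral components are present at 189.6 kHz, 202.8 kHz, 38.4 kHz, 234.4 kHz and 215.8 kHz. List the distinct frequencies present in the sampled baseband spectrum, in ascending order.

fs/2 = 26.5 kHz.
189.6 kHz mod fs = 30.6 kHz.
30.6 kHz > fs/2 = 26.5 kHz, folds to fs − 30.6 kHz = 22.4 kHz.
202.8 kHz mod fs = 43.8 kHz.
43.8 kHz > fs/2 = 26.5 kHz, folds to fs − 43.8 kHz = 9.2 kHz.
38.4 kHz > fs/2 = 26.5 kHz, folds to fs − 38.4 kHz = 14.6 kHz.
234.4 kHz mod fs = 22.4 kHz.
22.4 kHz ≤ fs/2 = 26.5 kHz, appears at 22.4 kHz.
215.8 kHz mod fs = 3.8 kHz.
3.8 kHz ≤ fs/2 = 26.5 kHz, appears at 3.8 kHz.
Distinct values: {3.8 kHz, 9.2 kHz, 14.6 kHz, 22.4 kHz}.

3.8 kHz, 9.2 kHz, 14.6 kHz, 22.4 kHz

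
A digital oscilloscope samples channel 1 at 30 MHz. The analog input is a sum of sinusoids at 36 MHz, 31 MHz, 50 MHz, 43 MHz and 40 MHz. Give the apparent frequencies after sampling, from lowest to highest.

1 MHz, 6 MHz, 10 MHz, 13 MHz

fs/2 = 15 MHz.
36 MHz mod fs = 6 MHz.
6 MHz ≤ fs/2 = 15 MHz, appears at 6 MHz.
31 MHz mod fs = 1 MHz.
1 MHz ≤ fs/2 = 15 MHz, appears at 1 MHz.
50 MHz mod fs = 20 MHz.
20 MHz > fs/2 = 15 MHz, folds to fs − 20 MHz = 10 MHz.
43 MHz mod fs = 13 MHz.
13 MHz ≤ fs/2 = 15 MHz, appears at 13 MHz.
40 MHz mod fs = 10 MHz.
10 MHz ≤ fs/2 = 15 MHz, appears at 10 MHz.
Distinct values: {1 MHz, 6 MHz, 10 MHz, 13 MHz}.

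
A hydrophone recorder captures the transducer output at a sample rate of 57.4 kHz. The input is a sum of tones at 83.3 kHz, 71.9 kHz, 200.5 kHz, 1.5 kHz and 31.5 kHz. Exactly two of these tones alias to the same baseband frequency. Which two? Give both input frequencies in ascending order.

31.5 kHz, 83.3 kHz

fs/2 = 28.7 kHz.
83.3 kHz mod fs = 25.9 kHz.
25.9 kHz ≤ fs/2 = 28.7 kHz, appears at 25.9 kHz.
71.9 kHz mod fs = 14.5 kHz.
14.5 kHz ≤ fs/2 = 28.7 kHz, appears at 14.5 kHz.
200.5 kHz mod fs = 28.3 kHz.
28.3 kHz ≤ fs/2 = 28.7 kHz, appears at 28.3 kHz.
1.5 kHz ≤ fs/2 = 28.7 kHz, passes unchanged.
31.5 kHz > fs/2 = 28.7 kHz, folds to fs − 31.5 kHz = 25.9 kHz.
31.5 kHz and 83.3 kHz both map to 25.9 kHz.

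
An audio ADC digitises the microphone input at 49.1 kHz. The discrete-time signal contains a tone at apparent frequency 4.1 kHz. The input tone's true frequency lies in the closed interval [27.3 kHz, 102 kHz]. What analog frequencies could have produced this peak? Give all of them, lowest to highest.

Frequencies that alias to 4.1 kHz are k·fs ± 4.1 kHz for integer k ≥ 0.
k=0: 4.1 kHz.
k=1: 45 kHz, 53.2 kHz.
k=2: 94.1 kHz, 102.3 kHz.
k=3: 143.2 kHz, 151.4 kHz.
Within [27.3 kHz, 102 kHz]: 45 kHz, 53.2 kHz, 94.1 kHz.

45 kHz, 53.2 kHz, 94.1 kHz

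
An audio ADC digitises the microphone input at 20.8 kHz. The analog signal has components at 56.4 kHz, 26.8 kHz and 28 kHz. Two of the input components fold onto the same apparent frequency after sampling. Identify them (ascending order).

fs/2 = 10.4 kHz.
56.4 kHz mod fs = 14.8 kHz.
14.8 kHz > fs/2 = 10.4 kHz, folds to fs − 14.8 kHz = 6 kHz.
26.8 kHz mod fs = 6 kHz.
6 kHz ≤ fs/2 = 10.4 kHz, appears at 6 kHz.
28 kHz mod fs = 7.2 kHz.
7.2 kHz ≤ fs/2 = 10.4 kHz, appears at 7.2 kHz.
26.8 kHz and 56.4 kHz both map to 6 kHz.

26.8 kHz, 56.4 kHz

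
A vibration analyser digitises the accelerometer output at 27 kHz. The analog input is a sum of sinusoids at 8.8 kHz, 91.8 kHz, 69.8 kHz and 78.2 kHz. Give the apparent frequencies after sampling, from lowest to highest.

2.8 kHz, 8.8 kHz, 10.8 kHz, 11.2 kHz

fs/2 = 13.5 kHz.
8.8 kHz ≤ fs/2 = 13.5 kHz, passes unchanged.
91.8 kHz mod fs = 10.8 kHz.
10.8 kHz ≤ fs/2 = 13.5 kHz, appears at 10.8 kHz.
69.8 kHz mod fs = 15.8 kHz.
15.8 kHz > fs/2 = 13.5 kHz, folds to fs − 15.8 kHz = 11.2 kHz.
78.2 kHz mod fs = 24.2 kHz.
24.2 kHz > fs/2 = 13.5 kHz, folds to fs − 24.2 kHz = 2.8 kHz.
Distinct values: {2.8 kHz, 8.8 kHz, 10.8 kHz, 11.2 kHz}.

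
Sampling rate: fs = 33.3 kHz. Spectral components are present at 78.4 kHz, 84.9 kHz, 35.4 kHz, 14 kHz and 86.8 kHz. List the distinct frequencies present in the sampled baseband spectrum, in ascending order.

fs/2 = 16.65 kHz.
78.4 kHz mod fs = 11.8 kHz.
11.8 kHz ≤ fs/2 = 16.65 kHz, appears at 11.8 kHz.
84.9 kHz mod fs = 18.3 kHz.
18.3 kHz > fs/2 = 16.65 kHz, folds to fs − 18.3 kHz = 15 kHz.
35.4 kHz mod fs = 2.1 kHz.
2.1 kHz ≤ fs/2 = 16.65 kHz, appears at 2.1 kHz.
14 kHz ≤ fs/2 = 16.65 kHz, passes unchanged.
86.8 kHz mod fs = 20.2 kHz.
20.2 kHz > fs/2 = 16.65 kHz, folds to fs − 20.2 kHz = 13.1 kHz.
Distinct values: {2.1 kHz, 11.8 kHz, 13.1 kHz, 14 kHz, 15 kHz}.

2.1 kHz, 11.8 kHz, 13.1 kHz, 14 kHz, 15 kHz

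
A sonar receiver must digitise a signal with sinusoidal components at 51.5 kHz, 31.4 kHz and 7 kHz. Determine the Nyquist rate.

Highest-frequency component: 51.5 kHz.
Nyquist rate = 2 × 51.5 kHz = 103 kHz.

103 kHz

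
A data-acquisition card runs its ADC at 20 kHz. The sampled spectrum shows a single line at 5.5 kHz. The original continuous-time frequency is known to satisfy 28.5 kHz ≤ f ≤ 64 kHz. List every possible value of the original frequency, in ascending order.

Frequencies that alias to 5.5 kHz are k·fs ± 5.5 kHz for integer k ≥ 0.
k=0: 5.5 kHz.
k=1: 14.5 kHz, 25.5 kHz.
k=2: 34.5 kHz, 45.5 kHz.
k=3: 54.5 kHz, 65.5 kHz.
k=4: 74.5 kHz, 85.5 kHz.
Within [28.5 kHz, 64 kHz]: 34.5 kHz, 45.5 kHz, 54.5 kHz.

34.5 kHz, 45.5 kHz, 54.5 kHz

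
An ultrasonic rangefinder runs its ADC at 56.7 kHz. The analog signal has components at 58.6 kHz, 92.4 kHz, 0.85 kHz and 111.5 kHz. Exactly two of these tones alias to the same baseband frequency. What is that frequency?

1.9 kHz

fs/2 = 28.35 kHz.
58.6 kHz mod fs = 1.9 kHz.
1.9 kHz ≤ fs/2 = 28.35 kHz, appears at 1.9 kHz.
92.4 kHz mod fs = 35.7 kHz.
35.7 kHz > fs/2 = 28.35 kHz, folds to fs − 35.7 kHz = 21 kHz.
0.85 kHz ≤ fs/2 = 28.35 kHz, passes unchanged.
111.5 kHz mod fs = 54.8 kHz.
54.8 kHz > fs/2 = 28.35 kHz, folds to fs − 54.8 kHz = 1.9 kHz.
58.6 kHz and 111.5 kHz both map to 1.9 kHz.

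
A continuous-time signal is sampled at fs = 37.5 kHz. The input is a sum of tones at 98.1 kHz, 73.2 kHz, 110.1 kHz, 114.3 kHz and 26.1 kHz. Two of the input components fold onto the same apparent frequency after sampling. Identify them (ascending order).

fs/2 = 18.75 kHz.
98.1 kHz mod fs = 23.1 kHz.
23.1 kHz > fs/2 = 18.75 kHz, folds to fs − 23.1 kHz = 14.4 kHz.
73.2 kHz mod fs = 35.7 kHz.
35.7 kHz > fs/2 = 18.75 kHz, folds to fs − 35.7 kHz = 1.8 kHz.
110.1 kHz mod fs = 35.1 kHz.
35.1 kHz > fs/2 = 18.75 kHz, folds to fs − 35.1 kHz = 2.4 kHz.
114.3 kHz mod fs = 1.8 kHz.
1.8 kHz ≤ fs/2 = 18.75 kHz, appears at 1.8 kHz.
26.1 kHz > fs/2 = 18.75 kHz, folds to fs − 26.1 kHz = 11.4 kHz.
73.2 kHz and 114.3 kHz both map to 1.8 kHz.

73.2 kHz, 114.3 kHz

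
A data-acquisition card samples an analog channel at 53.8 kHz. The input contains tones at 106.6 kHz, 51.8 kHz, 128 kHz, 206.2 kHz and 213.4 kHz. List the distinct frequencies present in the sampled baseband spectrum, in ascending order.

1 kHz, 1.8 kHz, 2 kHz, 9 kHz, 20.4 kHz

fs/2 = 26.9 kHz.
106.6 kHz mod fs = 52.8 kHz.
52.8 kHz > fs/2 = 26.9 kHz, folds to fs − 52.8 kHz = 1 kHz.
51.8 kHz > fs/2 = 26.9 kHz, folds to fs − 51.8 kHz = 2 kHz.
128 kHz mod fs = 20.4 kHz.
20.4 kHz ≤ fs/2 = 26.9 kHz, appears at 20.4 kHz.
206.2 kHz mod fs = 44.8 kHz.
44.8 kHz > fs/2 = 26.9 kHz, folds to fs − 44.8 kHz = 9 kHz.
213.4 kHz mod fs = 52 kHz.
52 kHz > fs/2 = 26.9 kHz, folds to fs − 52 kHz = 1.8 kHz.
Distinct values: {1 kHz, 1.8 kHz, 2 kHz, 9 kHz, 20.4 kHz}.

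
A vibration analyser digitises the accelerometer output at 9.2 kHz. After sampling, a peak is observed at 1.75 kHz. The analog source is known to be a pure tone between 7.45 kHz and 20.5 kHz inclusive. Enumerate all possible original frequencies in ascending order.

7.45 kHz, 10.95 kHz, 16.65 kHz, 20.15 kHz

Frequencies that alias to 1.75 kHz are k·fs ± 1.75 kHz for integer k ≥ 0.
k=0: 1.75 kHz.
k=1: 7.45 kHz, 10.95 kHz.
k=2: 16.65 kHz, 20.15 kHz.
k=3: 25.85 kHz, 29.35 kHz.
Within [7.45 kHz, 20.5 kHz]: 7.45 kHz, 10.95 kHz, 16.65 kHz, 20.15 kHz.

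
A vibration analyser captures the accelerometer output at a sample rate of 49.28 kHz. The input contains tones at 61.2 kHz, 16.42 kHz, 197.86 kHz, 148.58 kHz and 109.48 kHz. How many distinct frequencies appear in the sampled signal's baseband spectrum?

4

fs/2 = 24.64 kHz.
61.2 kHz mod fs = 11.92 kHz.
11.92 kHz ≤ fs/2 = 24.64 kHz, appears at 11.92 kHz.
16.42 kHz ≤ fs/2 = 24.64 kHz, passes unchanged.
197.86 kHz mod fs = 0.74 kHz.
0.74 kHz ≤ fs/2 = 24.64 kHz, appears at 0.74 kHz.
148.58 kHz mod fs = 0.74 kHz.
0.74 kHz ≤ fs/2 = 24.64 kHz, appears at 0.74 kHz.
109.48 kHz mod fs = 10.92 kHz.
10.92 kHz ≤ fs/2 = 24.64 kHz, appears at 10.92 kHz.
Distinct values: {0.74 kHz, 10.92 kHz, 11.92 kHz, 16.42 kHz} → 4.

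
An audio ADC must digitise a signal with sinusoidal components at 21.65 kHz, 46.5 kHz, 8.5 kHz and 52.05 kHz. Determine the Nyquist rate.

104.1 kHz

Highest-frequency component: 52.05 kHz.
Nyquist rate = 2 × 52.05 kHz = 104.1 kHz.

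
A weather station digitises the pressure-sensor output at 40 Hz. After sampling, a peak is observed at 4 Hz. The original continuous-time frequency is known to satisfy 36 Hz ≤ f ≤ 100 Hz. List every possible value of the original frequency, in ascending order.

Frequencies that alias to 4 Hz are k·fs ± 4 Hz for integer k ≥ 0.
k=0: 4 Hz.
k=1: 36 Hz, 44 Hz.
k=2: 76 Hz, 84 Hz.
k=3: 116 Hz, 124 Hz.
Within [36 Hz, 100 Hz]: 36 Hz, 44 Hz, 76 Hz, 84 Hz.

36 Hz, 44 Hz, 76 Hz, 84 Hz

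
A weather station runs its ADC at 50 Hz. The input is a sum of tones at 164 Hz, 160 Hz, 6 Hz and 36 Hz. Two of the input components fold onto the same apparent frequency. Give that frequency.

fs/2 = 25 Hz.
164 Hz mod fs = 14 Hz.
14 Hz ≤ fs/2 = 25 Hz, appears at 14 Hz.
160 Hz mod fs = 10 Hz.
10 Hz ≤ fs/2 = 25 Hz, appears at 10 Hz.
6 Hz ≤ fs/2 = 25 Hz, passes unchanged.
36 Hz > fs/2 = 25 Hz, folds to fs − 36 Hz = 14 Hz.
36 Hz and 164 Hz both map to 14 Hz.

14 Hz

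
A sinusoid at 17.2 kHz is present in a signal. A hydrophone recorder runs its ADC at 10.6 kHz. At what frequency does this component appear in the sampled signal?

17.2 kHz mod fs = 6.6 kHz.
6.6 kHz > fs/2 = 5.3 kHz, folds to fs − 6.6 kHz = 4 kHz.

4 kHz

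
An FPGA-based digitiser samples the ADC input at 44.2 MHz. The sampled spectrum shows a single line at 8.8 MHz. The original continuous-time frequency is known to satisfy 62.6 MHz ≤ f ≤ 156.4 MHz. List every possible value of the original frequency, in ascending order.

Frequencies that alias to 8.8 MHz are k·fs ± 8.8 MHz for integer k ≥ 0.
k=0: 8.8 MHz.
k=1: 35.4 MHz, 53 MHz.
k=2: 79.6 MHz, 97.2 MHz.
k=3: 123.8 MHz, 141.4 MHz.
k=4: 168 MHz, 185.6 MHz.
Within [62.6 MHz, 156.4 MHz]: 79.6 MHz, 97.2 MHz, 123.8 MHz, 141.4 MHz.

79.6 MHz, 97.2 MHz, 123.8 MHz, 141.4 MHz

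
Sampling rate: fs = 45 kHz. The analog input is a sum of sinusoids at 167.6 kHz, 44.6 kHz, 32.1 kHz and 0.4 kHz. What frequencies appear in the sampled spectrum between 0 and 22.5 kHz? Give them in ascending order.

fs/2 = 22.5 kHz.
167.6 kHz mod fs = 32.6 kHz.
32.6 kHz > fs/2 = 22.5 kHz, folds to fs − 32.6 kHz = 12.4 kHz.
44.6 kHz > fs/2 = 22.5 kHz, folds to fs − 44.6 kHz = 0.4 kHz.
32.1 kHz > fs/2 = 22.5 kHz, folds to fs − 32.1 kHz = 12.9 kHz.
0.4 kHz ≤ fs/2 = 22.5 kHz, passes unchanged.
Distinct values: {0.4 kHz, 12.4 kHz, 12.9 kHz}.

0.4 kHz, 12.4 kHz, 12.9 kHz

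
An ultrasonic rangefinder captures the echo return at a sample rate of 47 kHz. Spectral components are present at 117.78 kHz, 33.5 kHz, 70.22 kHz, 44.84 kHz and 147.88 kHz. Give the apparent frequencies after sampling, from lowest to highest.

fs/2 = 23.5 kHz.
117.78 kHz mod fs = 23.78 kHz.
23.78 kHz > fs/2 = 23.5 kHz, folds to fs − 23.78 kHz = 23.22 kHz.
33.5 kHz > fs/2 = 23.5 kHz, folds to fs − 33.5 kHz = 13.5 kHz.
70.22 kHz mod fs = 23.22 kHz.
23.22 kHz ≤ fs/2 = 23.5 kHz, appears at 23.22 kHz.
44.84 kHz > fs/2 = 23.5 kHz, folds to fs − 44.84 kHz = 2.16 kHz.
147.88 kHz mod fs = 6.88 kHz.
6.88 kHz ≤ fs/2 = 23.5 kHz, appears at 6.88 kHz.
Distinct values: {2.16 kHz, 6.88 kHz, 13.5 kHz, 23.22 kHz}.

2.16 kHz, 6.88 kHz, 13.5 kHz, 23.22 kHz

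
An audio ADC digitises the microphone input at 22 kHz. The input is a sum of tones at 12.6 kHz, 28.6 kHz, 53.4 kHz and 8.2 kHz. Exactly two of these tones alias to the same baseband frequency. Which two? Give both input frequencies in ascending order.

fs/2 = 11 kHz.
12.6 kHz > fs/2 = 11 kHz, folds to fs − 12.6 kHz = 9.4 kHz.
28.6 kHz mod fs = 6.6 kHz.
6.6 kHz ≤ fs/2 = 11 kHz, appears at 6.6 kHz.
53.4 kHz mod fs = 9.4 kHz.
9.4 kHz ≤ fs/2 = 11 kHz, appears at 9.4 kHz.
8.2 kHz ≤ fs/2 = 11 kHz, passes unchanged.
12.6 kHz and 53.4 kHz both map to 9.4 kHz.

12.6 kHz, 53.4 kHz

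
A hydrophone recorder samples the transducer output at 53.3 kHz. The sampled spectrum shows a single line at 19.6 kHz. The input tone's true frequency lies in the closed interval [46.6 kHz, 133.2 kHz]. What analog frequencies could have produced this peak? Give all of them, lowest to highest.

72.9 kHz, 87 kHz, 126.2 kHz

Frequencies that alias to 19.6 kHz are k·fs ± 19.6 kHz for integer k ≥ 0.
k=0: 19.6 kHz.
k=1: 33.7 kHz, 72.9 kHz.
k=2: 87 kHz, 126.2 kHz.
k=3: 140.3 kHz, 179.5 kHz.
Within [46.6 kHz, 133.2 kHz]: 72.9 kHz, 87 kHz, 126.2 kHz.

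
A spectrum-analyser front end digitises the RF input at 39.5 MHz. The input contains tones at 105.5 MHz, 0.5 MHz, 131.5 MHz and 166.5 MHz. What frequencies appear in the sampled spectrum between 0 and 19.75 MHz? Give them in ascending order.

fs/2 = 19.75 MHz.
105.5 MHz mod fs = 26.5 MHz.
26.5 MHz > fs/2 = 19.75 MHz, folds to fs − 26.5 MHz = 13 MHz.
0.5 MHz ≤ fs/2 = 19.75 MHz, passes unchanged.
131.5 MHz mod fs = 13 MHz.
13 MHz ≤ fs/2 = 19.75 MHz, appears at 13 MHz.
166.5 MHz mod fs = 8.5 MHz.
8.5 MHz ≤ fs/2 = 19.75 MHz, appears at 8.5 MHz.
Distinct values: {0.5 MHz, 8.5 MHz, 13 MHz}.

0.5 MHz, 8.5 MHz, 13 MHz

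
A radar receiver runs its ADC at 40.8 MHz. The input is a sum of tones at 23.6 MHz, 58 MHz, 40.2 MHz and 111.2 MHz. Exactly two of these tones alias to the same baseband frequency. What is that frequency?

17.2 MHz

fs/2 = 20.4 MHz.
23.6 MHz > fs/2 = 20.4 MHz, folds to fs − 23.6 MHz = 17.2 MHz.
58 MHz mod fs = 17.2 MHz.
17.2 MHz ≤ fs/2 = 20.4 MHz, appears at 17.2 MHz.
40.2 MHz > fs/2 = 20.4 MHz, folds to fs − 40.2 MHz = 0.6 MHz.
111.2 MHz mod fs = 29.6 MHz.
29.6 MHz > fs/2 = 20.4 MHz, folds to fs − 29.6 MHz = 11.2 MHz.
23.6 MHz and 58 MHz both map to 17.2 MHz.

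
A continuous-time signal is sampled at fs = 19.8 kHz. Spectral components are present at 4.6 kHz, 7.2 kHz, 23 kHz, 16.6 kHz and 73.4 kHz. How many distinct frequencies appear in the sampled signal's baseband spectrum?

fs/2 = 9.9 kHz.
4.6 kHz ≤ fs/2 = 9.9 kHz, passes unchanged.
7.2 kHz ≤ fs/2 = 9.9 kHz, passes unchanged.
23 kHz mod fs = 3.2 kHz.
3.2 kHz ≤ fs/2 = 9.9 kHz, appears at 3.2 kHz.
16.6 kHz > fs/2 = 9.9 kHz, folds to fs − 16.6 kHz = 3.2 kHz.
73.4 kHz mod fs = 14 kHz.
14 kHz > fs/2 = 9.9 kHz, folds to fs − 14 kHz = 5.8 kHz.
Distinct values: {3.2 kHz, 4.6 kHz, 5.8 kHz, 7.2 kHz} → 4.

4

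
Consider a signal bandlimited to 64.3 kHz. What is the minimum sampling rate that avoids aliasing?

128.6 kHz

Nyquist rate = 2 × 64.3 kHz = 128.6 kHz.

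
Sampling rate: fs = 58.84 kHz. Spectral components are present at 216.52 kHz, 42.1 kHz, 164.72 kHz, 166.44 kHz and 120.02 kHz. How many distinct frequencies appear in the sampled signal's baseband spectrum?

fs/2 = 29.42 kHz.
216.52 kHz mod fs = 40 kHz.
40 kHz > fs/2 = 29.42 kHz, folds to fs − 40 kHz = 18.84 kHz.
42.1 kHz > fs/2 = 29.42 kHz, folds to fs − 42.1 kHz = 16.74 kHz.
164.72 kHz mod fs = 47.04 kHz.
47.04 kHz > fs/2 = 29.42 kHz, folds to fs − 47.04 kHz = 11.8 kHz.
166.44 kHz mod fs = 48.76 kHz.
48.76 kHz > fs/2 = 29.42 kHz, folds to fs − 48.76 kHz = 10.08 kHz.
120.02 kHz mod fs = 2.34 kHz.
2.34 kHz ≤ fs/2 = 29.42 kHz, appears at 2.34 kHz.
Distinct values: {2.34 kHz, 10.08 kHz, 11.8 kHz, 16.74 kHz, 18.84 kHz} → 5.

5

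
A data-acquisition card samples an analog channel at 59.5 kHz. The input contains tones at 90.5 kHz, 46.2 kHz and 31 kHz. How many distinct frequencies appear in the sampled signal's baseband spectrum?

2

fs/2 = 29.75 kHz.
90.5 kHz mod fs = 31 kHz.
31 kHz > fs/2 = 29.75 kHz, folds to fs − 31 kHz = 28.5 kHz.
46.2 kHz > fs/2 = 29.75 kHz, folds to fs − 46.2 kHz = 13.3 kHz.
31 kHz > fs/2 = 29.75 kHz, folds to fs − 31 kHz = 28.5 kHz.
Distinct values: {13.3 kHz, 28.5 kHz} → 2.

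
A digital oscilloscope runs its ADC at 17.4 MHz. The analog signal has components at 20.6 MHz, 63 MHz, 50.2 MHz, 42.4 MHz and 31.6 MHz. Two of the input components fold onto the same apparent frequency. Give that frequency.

3.2 MHz

fs/2 = 8.7 MHz.
20.6 MHz mod fs = 3.2 MHz.
3.2 MHz ≤ fs/2 = 8.7 MHz, appears at 3.2 MHz.
63 MHz mod fs = 10.8 MHz.
10.8 MHz > fs/2 = 8.7 MHz, folds to fs − 10.8 MHz = 6.6 MHz.
50.2 MHz mod fs = 15.4 MHz.
15.4 MHz > fs/2 = 8.7 MHz, folds to fs − 15.4 MHz = 2 MHz.
42.4 MHz mod fs = 7.6 MHz.
7.6 MHz ≤ fs/2 = 8.7 MHz, appears at 7.6 MHz.
31.6 MHz mod fs = 14.2 MHz.
14.2 MHz > fs/2 = 8.7 MHz, folds to fs − 14.2 MHz = 3.2 MHz.
20.6 MHz and 31.6 MHz both map to 3.2 MHz.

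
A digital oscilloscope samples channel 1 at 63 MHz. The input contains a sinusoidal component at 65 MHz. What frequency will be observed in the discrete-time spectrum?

65 MHz mod fs = 2 MHz.
2 MHz ≤ fs/2 = 31.5 MHz, appears at 2 MHz.

2 MHz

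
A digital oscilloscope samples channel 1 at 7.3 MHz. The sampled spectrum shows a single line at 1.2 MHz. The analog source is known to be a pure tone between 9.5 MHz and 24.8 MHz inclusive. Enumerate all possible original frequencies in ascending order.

Frequencies that alias to 1.2 MHz are k·fs ± 1.2 MHz for integer k ≥ 0.
k=0: 1.2 MHz.
k=1: 6.1 MHz, 8.5 MHz.
k=2: 13.4 MHz, 15.8 MHz.
k=3: 20.7 MHz, 23.1 MHz.
k=4: 28 MHz, 30.4 MHz.
Within [9.5 MHz, 24.8 MHz]: 13.4 MHz, 15.8 MHz, 20.7 MHz, 23.1 MHz.

13.4 MHz, 15.8 MHz, 20.7 MHz, 23.1 MHz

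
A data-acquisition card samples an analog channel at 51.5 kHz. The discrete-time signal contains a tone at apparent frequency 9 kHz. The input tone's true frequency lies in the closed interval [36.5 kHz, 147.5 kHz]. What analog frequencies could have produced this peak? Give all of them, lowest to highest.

42.5 kHz, 60.5 kHz, 94 kHz, 112 kHz, 145.5 kHz

Frequencies that alias to 9 kHz are k·fs ± 9 kHz for integer k ≥ 0.
k=0: 9 kHz.
k=1: 42.5 kHz, 60.5 kHz.
k=2: 94 kHz, 112 kHz.
k=3: 145.5 kHz, 163.5 kHz.
k=4: 197 kHz, 215 kHz.
Within [36.5 kHz, 147.5 kHz]: 42.5 kHz, 60.5 kHz, 94 kHz, 112 kHz, 145.5 kHz.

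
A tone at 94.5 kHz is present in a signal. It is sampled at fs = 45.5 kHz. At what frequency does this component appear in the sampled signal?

3.5 kHz

94.5 kHz mod fs = 3.5 kHz.
3.5 kHz ≤ fs/2 = 22.75 kHz, appears at 3.5 kHz.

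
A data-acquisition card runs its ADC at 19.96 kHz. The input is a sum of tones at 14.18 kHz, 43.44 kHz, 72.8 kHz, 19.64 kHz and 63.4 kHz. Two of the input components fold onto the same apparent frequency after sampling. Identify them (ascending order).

fs/2 = 9.98 kHz.
14.18 kHz > fs/2 = 9.98 kHz, folds to fs − 14.18 kHz = 5.78 kHz.
43.44 kHz mod fs = 3.52 kHz.
3.52 kHz ≤ fs/2 = 9.98 kHz, appears at 3.52 kHz.
72.8 kHz mod fs = 12.92 kHz.
12.92 kHz > fs/2 = 9.98 kHz, folds to fs − 12.92 kHz = 7.04 kHz.
19.64 kHz > fs/2 = 9.98 kHz, folds to fs − 19.64 kHz = 0.32 kHz.
63.4 kHz mod fs = 3.52 kHz.
3.52 kHz ≤ fs/2 = 9.98 kHz, appears at 3.52 kHz.
43.44 kHz and 63.4 kHz both map to 3.52 kHz.

43.44 kHz, 63.4 kHz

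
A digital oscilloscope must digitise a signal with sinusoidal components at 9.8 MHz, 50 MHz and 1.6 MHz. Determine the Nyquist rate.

100 MHz

Highest-frequency component: 50 MHz.
Nyquist rate = 2 × 50 MHz = 100 MHz.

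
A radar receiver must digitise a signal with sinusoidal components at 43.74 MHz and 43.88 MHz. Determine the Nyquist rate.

Highest-frequency component: 43.88 MHz.
Nyquist rate = 2 × 43.88 MHz = 87.76 MHz.

87.76 MHz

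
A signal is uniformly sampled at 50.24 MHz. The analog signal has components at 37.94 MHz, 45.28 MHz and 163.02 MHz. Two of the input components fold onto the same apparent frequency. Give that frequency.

12.3 MHz

fs/2 = 25.12 MHz.
37.94 MHz > fs/2 = 25.12 MHz, folds to fs − 37.94 MHz = 12.3 MHz.
45.28 MHz > fs/2 = 25.12 MHz, folds to fs − 45.28 MHz = 4.96 MHz.
163.02 MHz mod fs = 12.3 MHz.
12.3 MHz ≤ fs/2 = 25.12 MHz, appears at 12.3 MHz.
37.94 MHz and 163.02 MHz both map to 12.3 MHz.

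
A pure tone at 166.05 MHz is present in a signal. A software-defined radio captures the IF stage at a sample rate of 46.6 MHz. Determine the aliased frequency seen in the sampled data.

166.05 MHz mod fs = 26.25 MHz.
26.25 MHz > fs/2 = 23.3 MHz, folds to fs − 26.25 MHz = 20.35 MHz.

20.35 MHz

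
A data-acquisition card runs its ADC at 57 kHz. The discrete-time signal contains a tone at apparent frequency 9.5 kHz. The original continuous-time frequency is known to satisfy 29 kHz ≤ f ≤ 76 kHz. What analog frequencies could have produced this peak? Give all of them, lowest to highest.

Frequencies that alias to 9.5 kHz are k·fs ± 9.5 kHz for integer k ≥ 0.
k=0: 9.5 kHz.
k=1: 47.5 kHz, 66.5 kHz.
k=2: 104.5 kHz, 123.5 kHz.
Within [29 kHz, 76 kHz]: 47.5 kHz, 66.5 kHz.

47.5 kHz, 66.5 kHz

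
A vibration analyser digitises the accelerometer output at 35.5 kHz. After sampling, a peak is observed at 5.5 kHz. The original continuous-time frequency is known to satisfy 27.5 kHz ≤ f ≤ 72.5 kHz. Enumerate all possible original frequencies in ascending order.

30 kHz, 41 kHz, 65.5 kHz

Frequencies that alias to 5.5 kHz are k·fs ± 5.5 kHz for integer k ≥ 0.
k=0: 5.5 kHz.
k=1: 30 kHz, 41 kHz.
k=2: 65.5 kHz, 76.5 kHz.
k=3: 101 kHz, 112 kHz.
Within [27.5 kHz, 72.5 kHz]: 30 kHz, 41 kHz, 65.5 kHz.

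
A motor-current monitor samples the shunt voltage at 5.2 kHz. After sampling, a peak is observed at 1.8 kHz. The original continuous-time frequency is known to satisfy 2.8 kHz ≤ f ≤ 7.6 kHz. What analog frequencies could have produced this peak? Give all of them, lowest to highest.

3.4 kHz, 7 kHz

Frequencies that alias to 1.8 kHz are k·fs ± 1.8 kHz for integer k ≥ 0.
k=0: 1.8 kHz.
k=1: 3.4 kHz, 7 kHz.
k=2: 8.6 kHz, 12.2 kHz.
Within [2.8 kHz, 7.6 kHz]: 3.4 kHz, 7 kHz.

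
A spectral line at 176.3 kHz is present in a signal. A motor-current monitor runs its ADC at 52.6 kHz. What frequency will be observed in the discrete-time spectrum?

18.5 kHz

176.3 kHz mod fs = 18.5 kHz.
18.5 kHz ≤ fs/2 = 26.3 kHz, appears at 18.5 kHz.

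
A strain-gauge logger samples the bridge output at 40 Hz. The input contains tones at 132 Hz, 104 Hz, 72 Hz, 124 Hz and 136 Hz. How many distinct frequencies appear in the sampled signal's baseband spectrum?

fs/2 = 20 Hz.
132 Hz mod fs = 12 Hz.
12 Hz ≤ fs/2 = 20 Hz, appears at 12 Hz.
104 Hz mod fs = 24 Hz.
24 Hz > fs/2 = 20 Hz, folds to fs − 24 Hz = 16 Hz.
72 Hz mod fs = 32 Hz.
32 Hz > fs/2 = 20 Hz, folds to fs − 32 Hz = 8 Hz.
124 Hz mod fs = 4 Hz.
4 Hz ≤ fs/2 = 20 Hz, appears at 4 Hz.
136 Hz mod fs = 16 Hz.
16 Hz ≤ fs/2 = 20 Hz, appears at 16 Hz.
Distinct values: {4 Hz, 8 Hz, 12 Hz, 16 Hz} → 4.

4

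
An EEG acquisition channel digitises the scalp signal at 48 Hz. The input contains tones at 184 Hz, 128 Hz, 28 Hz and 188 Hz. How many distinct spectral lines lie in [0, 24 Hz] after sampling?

4

fs/2 = 24 Hz.
184 Hz mod fs = 40 Hz.
40 Hz > fs/2 = 24 Hz, folds to fs − 40 Hz = 8 Hz.
128 Hz mod fs = 32 Hz.
32 Hz > fs/2 = 24 Hz, folds to fs − 32 Hz = 16 Hz.
28 Hz > fs/2 = 24 Hz, folds to fs − 28 Hz = 20 Hz.
188 Hz mod fs = 44 Hz.
44 Hz > fs/2 = 24 Hz, folds to fs − 44 Hz = 4 Hz.
Distinct values: {4 Hz, 8 Hz, 16 Hz, 20 Hz} → 4.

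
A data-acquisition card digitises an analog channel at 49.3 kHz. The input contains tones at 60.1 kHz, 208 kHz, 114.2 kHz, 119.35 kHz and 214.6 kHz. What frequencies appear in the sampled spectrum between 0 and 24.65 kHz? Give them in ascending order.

fs/2 = 24.65 kHz.
60.1 kHz mod fs = 10.8 kHz.
10.8 kHz ≤ fs/2 = 24.65 kHz, appears at 10.8 kHz.
208 kHz mod fs = 10.8 kHz.
10.8 kHz ≤ fs/2 = 24.65 kHz, appears at 10.8 kHz.
114.2 kHz mod fs = 15.6 kHz.
15.6 kHz ≤ fs/2 = 24.65 kHz, appears at 15.6 kHz.
119.35 kHz mod fs = 20.75 kHz.
20.75 kHz ≤ fs/2 = 24.65 kHz, appears at 20.75 kHz.
214.6 kHz mod fs = 17.4 kHz.
17.4 kHz ≤ fs/2 = 24.65 kHz, appears at 17.4 kHz.
Distinct values: {10.8 kHz, 15.6 kHz, 17.4 kHz, 20.75 kHz}.

10.8 kHz, 15.6 kHz, 17.4 kHz, 20.75 kHz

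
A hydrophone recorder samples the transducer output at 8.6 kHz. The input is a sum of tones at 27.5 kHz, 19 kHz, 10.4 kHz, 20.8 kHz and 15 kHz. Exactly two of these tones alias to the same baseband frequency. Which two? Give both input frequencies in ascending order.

10.4 kHz, 19 kHz

fs/2 = 4.3 kHz.
27.5 kHz mod fs = 1.7 kHz.
1.7 kHz ≤ fs/2 = 4.3 kHz, appears at 1.7 kHz.
19 kHz mod fs = 1.8 kHz.
1.8 kHz ≤ fs/2 = 4.3 kHz, appears at 1.8 kHz.
10.4 kHz mod fs = 1.8 kHz.
1.8 kHz ≤ fs/2 = 4.3 kHz, appears at 1.8 kHz.
20.8 kHz mod fs = 3.6 kHz.
3.6 kHz ≤ fs/2 = 4.3 kHz, appears at 3.6 kHz.
15 kHz mod fs = 6.4 kHz.
6.4 kHz > fs/2 = 4.3 kHz, folds to fs − 6.4 kHz = 2.2 kHz.
10.4 kHz and 19 kHz both map to 1.8 kHz.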